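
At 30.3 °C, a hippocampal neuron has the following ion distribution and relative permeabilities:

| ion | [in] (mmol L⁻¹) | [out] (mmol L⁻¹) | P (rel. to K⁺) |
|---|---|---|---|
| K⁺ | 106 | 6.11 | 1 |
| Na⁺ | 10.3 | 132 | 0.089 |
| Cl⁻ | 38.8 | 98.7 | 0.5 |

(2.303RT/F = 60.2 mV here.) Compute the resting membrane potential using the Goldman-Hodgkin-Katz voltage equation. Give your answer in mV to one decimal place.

-37.5 mV

Vm = 60.2 · log₁₀[(Σ P·[cation]ₒ + Σ P·[anion]ᵢ) / (Σ P·[cation]ᵢ + Σ P·[anion]ₒ)]
Numerator = 1×6.11 + 0.089×132 + 0.5×38.8 = 37.26
Denominator = 1×106 + 0.089×10.3 + 0.5×98.7 = 156.3
Vm = 60.2 · log₁₀(0.23843) = 60.2 × (-0.6226) = -37.48 mV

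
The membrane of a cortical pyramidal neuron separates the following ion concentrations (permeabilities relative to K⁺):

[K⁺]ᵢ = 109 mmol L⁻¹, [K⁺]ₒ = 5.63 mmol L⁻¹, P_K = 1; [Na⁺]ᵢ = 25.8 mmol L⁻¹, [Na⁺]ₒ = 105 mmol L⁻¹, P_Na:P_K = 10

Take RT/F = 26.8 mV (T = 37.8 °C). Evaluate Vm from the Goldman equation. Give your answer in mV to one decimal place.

28.3 mV

Vm = 26.8 · ln[(Σ P·[cation]ₒ + Σ P·[anion]ᵢ) / (Σ P·[cation]ᵢ + Σ P·[anion]ₒ)]
Numerator = 1×5.63 + 10×105 = 1056
Denominator = 1×109 + 10×25.8 = 367
Vm = 26.8 · ln(2.8764) = 26.8 × (1.0565) = 28.32 mV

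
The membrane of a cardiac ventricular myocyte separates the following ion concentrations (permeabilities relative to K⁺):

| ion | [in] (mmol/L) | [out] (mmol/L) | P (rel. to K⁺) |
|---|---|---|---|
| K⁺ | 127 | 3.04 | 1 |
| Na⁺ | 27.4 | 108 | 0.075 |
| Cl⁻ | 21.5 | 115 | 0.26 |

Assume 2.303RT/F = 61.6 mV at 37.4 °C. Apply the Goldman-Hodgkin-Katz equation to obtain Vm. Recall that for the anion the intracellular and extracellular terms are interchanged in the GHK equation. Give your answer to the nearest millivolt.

Vm = 61.6 · log₁₀[(Σ P·[cation]ₒ + Σ P·[anion]ᵢ) / (Σ P·[cation]ᵢ + Σ P·[anion]ₒ)]
Numerator = 1×3.04 + 0.075×108 + 0.26×21.5 = 16.73
Denominator = 1×127 + 0.075×27.4 + 0.26×115 = 159
Vm = 61.6 · log₁₀(0.10525) = 61.6 × (-0.9778) = -60.23 mV

-60 mV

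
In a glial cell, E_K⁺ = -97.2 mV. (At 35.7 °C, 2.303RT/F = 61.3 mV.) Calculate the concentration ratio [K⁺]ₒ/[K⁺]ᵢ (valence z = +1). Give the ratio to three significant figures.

log₁₀([out]/[in]) = E·z/(61.3) = -97.2 × 1 / 61.3 = -1.5856
[out]/[in] = 10^(-1.5856) = 0.02596

0.0260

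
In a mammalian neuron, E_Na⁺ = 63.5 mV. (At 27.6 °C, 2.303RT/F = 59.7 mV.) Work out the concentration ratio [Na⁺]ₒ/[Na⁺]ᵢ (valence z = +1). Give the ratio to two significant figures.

12

log₁₀([out]/[in]) = E·z/(59.7) = 63.5 × 1 / 59.7 = 1.0637
[out]/[in] = 10^(1.0637) = 11.58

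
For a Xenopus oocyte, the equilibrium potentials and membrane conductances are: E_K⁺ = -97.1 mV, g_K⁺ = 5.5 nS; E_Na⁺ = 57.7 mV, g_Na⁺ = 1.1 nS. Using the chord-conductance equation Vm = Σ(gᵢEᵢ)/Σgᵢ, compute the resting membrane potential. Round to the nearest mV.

-71 mV

Σ gᵢEᵢ = 5.5·(-97.1) + 1.1·(57.7) = -470.58
Σ gᵢ = 5.5 + 1.1 = 6.6
Vm = -470.58 / 6.6 = -71.30 mV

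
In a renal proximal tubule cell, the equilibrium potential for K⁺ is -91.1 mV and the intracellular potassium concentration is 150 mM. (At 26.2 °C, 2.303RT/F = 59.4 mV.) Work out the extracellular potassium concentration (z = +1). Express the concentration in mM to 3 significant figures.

Nernst: E = (59.4/1) · log₁₀([out]/[in]), so log₁₀([out]/[in]) = -91.1 × 1 / 59.4 = -1.5337.
[out]/[in] = 10^(-1.5337) = 0.02926.
[out] = 0.02926 × 150 = 4.39 mM.

4.39 mM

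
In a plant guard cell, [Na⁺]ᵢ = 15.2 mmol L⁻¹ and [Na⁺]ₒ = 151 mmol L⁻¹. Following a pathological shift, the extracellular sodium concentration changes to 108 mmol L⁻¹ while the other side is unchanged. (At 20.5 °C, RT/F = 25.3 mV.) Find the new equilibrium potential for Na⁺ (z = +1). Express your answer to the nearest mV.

50 mV

After the shift: [Na⁺]_out = 108, [Na⁺]_in = 15.2 mmol L⁻¹.
E_new = (25.3/1)·ln(108/15.2) = 25.30 · (1.9608) = 49.61 mV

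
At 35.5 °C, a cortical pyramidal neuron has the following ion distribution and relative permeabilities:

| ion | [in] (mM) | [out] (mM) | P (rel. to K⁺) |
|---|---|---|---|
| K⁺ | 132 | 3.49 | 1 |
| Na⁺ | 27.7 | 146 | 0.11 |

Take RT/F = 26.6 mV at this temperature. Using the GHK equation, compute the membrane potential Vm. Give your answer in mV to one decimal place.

Vm = 26.6 · ln[(Σ P·[cation]ₒ + Σ P·[anion]ᵢ) / (Σ P·[cation]ᵢ + Σ P·[anion]ₒ)]
Numerator = 1×3.49 + 0.11×146 = 19.55
Denominator = 1×132 + 0.11×27.7 = 135
Vm = 26.6 · ln(0.14476) = 26.6 × (-1.9326) = -51.41 mV

-51.4 mV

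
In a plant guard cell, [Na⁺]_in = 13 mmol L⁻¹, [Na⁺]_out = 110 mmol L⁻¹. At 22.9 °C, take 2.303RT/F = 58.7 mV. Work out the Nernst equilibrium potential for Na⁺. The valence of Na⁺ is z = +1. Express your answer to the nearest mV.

E = (58.7/z) · log₁₀([Na⁺]_out/[Na⁺]_in) with z = +1.
= (58.7/1) · log₁₀(110/13) = 58.70 · log₁₀(8.462)
= 58.70 · (0.9274) = 54.44 mV

54 mV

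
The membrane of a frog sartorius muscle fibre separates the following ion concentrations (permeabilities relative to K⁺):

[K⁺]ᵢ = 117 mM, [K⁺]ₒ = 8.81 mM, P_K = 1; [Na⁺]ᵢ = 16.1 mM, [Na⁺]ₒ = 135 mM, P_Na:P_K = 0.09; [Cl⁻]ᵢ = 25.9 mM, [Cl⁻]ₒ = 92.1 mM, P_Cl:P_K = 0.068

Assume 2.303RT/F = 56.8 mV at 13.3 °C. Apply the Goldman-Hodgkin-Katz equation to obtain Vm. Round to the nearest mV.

-42 mV

Vm = 56.8 · log₁₀[(Σ P·[cation]ₒ + Σ P·[anion]ᵢ) / (Σ P·[cation]ᵢ + Σ P·[anion]ₒ)]
Numerator = 1×8.81 + 0.09×135 + 0.068×25.9 = 22.72
Denominator = 1×117 + 0.09×16.1 + 0.068×92.1 = 124.7
Vm = 56.8 · log₁₀(0.18219) = 56.8 × (-0.7395) = -42.00 mV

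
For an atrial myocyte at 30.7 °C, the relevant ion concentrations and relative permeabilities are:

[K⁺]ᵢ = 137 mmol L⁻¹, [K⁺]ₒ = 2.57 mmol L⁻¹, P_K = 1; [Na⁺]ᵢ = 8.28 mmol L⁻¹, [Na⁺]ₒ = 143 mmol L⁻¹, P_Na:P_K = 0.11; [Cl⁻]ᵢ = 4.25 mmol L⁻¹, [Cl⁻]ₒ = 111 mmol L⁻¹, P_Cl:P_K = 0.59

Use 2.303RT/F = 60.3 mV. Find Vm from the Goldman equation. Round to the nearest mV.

Vm = 60.3 · log₁₀[(Σ P·[cation]ₒ + Σ P·[anion]ᵢ) / (Σ P·[cation]ᵢ + Σ P·[anion]ₒ)]
Numerator = 1×2.57 + 0.11×143 + 0.59×4.25 = 20.81
Denominator = 1×137 + 0.11×8.28 + 0.59×111 = 203.4
Vm = 60.3 · log₁₀(0.1023) = 60.3 × (-0.9901) = -59.71 mV

-60 mV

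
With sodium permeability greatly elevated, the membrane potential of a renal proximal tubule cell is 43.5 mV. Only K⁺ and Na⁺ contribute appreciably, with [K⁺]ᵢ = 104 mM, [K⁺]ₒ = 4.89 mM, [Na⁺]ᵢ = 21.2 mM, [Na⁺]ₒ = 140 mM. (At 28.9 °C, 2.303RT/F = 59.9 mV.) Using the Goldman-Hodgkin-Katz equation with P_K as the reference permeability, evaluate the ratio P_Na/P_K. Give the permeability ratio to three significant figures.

20.2

Let α = P_Na/P_K. GHK: Vm = 59.9·log₁₀[(Kₒ + α·Naₒ)/(Kᵢ + α·Naᵢ)].
10^(Vm/59.9) = 10^(43.5/59.9) = 5.3237
So 5.3237·(Kᵢ + α·Naᵢ) = Kₒ + α·Naₒ → α = (5.3237·104.0 − 4.89) / (140.0 − 5.3237·21.2)
α = (553.7 − 4.89) / (140.0 − 112.9) = 548.8/27.14 = 20.22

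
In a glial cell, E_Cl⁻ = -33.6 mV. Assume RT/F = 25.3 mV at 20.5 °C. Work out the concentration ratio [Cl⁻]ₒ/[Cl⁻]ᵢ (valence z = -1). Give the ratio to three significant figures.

ln([out]/[in]) = E·z/(25.3) = -33.6 × -1 / 25.3 = 1.3281
[out]/[in] = e^(1.3281) = 3.774

3.77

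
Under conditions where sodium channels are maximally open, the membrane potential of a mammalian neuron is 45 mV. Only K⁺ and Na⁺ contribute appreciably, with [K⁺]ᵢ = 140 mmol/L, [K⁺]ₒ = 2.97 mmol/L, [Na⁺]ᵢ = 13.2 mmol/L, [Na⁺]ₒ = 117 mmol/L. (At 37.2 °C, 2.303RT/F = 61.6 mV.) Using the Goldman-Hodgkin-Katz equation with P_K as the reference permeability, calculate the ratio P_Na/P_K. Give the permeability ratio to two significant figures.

16

Let α = P_Na/P_K. GHK: Vm = 61.6·log₁₀[(Kₒ + α·Naₒ)/(Kᵢ + α·Naᵢ)].
10^(Vm/61.6) = 10^(45.0/61.6) = 5.3767
So 5.3767·(Kᵢ + α·Naᵢ) = Kₒ + α·Naₒ → α = (5.3767·140.0 − 2.97) / (117.0 − 5.3767·13.2)
α = (752.7 − 2.97) / (117.0 − 70.97) = 749.8/46.03 = 16.29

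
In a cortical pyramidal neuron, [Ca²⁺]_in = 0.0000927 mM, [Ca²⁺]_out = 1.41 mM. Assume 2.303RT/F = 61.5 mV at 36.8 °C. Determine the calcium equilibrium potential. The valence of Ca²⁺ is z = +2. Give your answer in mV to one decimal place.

128.6 mV

E = (61.5/z) · log₁₀([Ca²⁺]_out/[Ca²⁺]_in) with z = +2.
= (61.5/2) · log₁₀(1.41/0.0000927) = 30.75 · log₁₀(1.521e+04)
= 30.75 · (4.1821) = 128.60 mV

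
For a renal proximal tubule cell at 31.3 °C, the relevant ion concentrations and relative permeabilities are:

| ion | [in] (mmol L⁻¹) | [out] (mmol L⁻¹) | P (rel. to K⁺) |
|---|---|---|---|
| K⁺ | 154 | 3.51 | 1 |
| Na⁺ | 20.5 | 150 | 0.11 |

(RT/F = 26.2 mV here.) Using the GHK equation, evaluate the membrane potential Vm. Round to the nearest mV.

-54 mV

Vm = 26.2 · ln[(Σ P·[cation]ₒ + Σ P·[anion]ᵢ) / (Σ P·[cation]ᵢ + Σ P·[anion]ₒ)]
Numerator = 1×3.51 + 0.11×150 = 20.01
Denominator = 1×154 + 0.11×20.5 = 156.3
Vm = 26.2 · ln(0.12806) = 26.2 × (-2.0553) = -53.85 mV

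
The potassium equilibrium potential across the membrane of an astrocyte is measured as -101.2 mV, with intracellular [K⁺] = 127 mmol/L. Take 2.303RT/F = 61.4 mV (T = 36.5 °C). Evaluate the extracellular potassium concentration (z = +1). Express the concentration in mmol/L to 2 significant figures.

2.9 mmol/L

Nernst: E = (61.4/1) · log₁₀([out]/[in]), so log₁₀([out]/[in]) = -101.2 × 1 / 61.4 = -1.6482.
[out]/[in] = 10^(-1.6482) = 0.02248.
[out] = 0.02248 × 127 = 2.855 mmol/L.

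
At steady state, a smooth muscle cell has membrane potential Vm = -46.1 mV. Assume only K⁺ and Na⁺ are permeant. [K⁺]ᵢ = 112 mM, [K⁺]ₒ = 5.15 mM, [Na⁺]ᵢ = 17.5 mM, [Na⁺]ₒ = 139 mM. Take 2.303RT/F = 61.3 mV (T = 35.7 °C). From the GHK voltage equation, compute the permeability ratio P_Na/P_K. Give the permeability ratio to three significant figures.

Let α = P_Na/P_K. GHK: Vm = 61.3·log₁₀[(Kₒ + α·Naₒ)/(Kᵢ + α·Naᵢ)].
10^(Vm/61.3) = 10^(-46.1/61.3) = 0.17699
So 0.17699·(Kᵢ + α·Naᵢ) = Kₒ + α·Naₒ → α = (0.17699·112.0 − 5.15) / (139.0 − 0.17699·17.5)
α = (19.82 − 5.15) / (139.0 − 3.097) = 14.67/135.9 = 0.108

0.108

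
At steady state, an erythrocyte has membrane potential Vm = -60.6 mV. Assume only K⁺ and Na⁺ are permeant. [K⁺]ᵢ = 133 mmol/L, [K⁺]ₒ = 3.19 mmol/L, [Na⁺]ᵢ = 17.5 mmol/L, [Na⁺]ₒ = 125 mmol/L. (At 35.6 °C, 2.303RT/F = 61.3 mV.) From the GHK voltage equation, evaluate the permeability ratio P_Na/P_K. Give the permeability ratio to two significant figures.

0.085

Let α = P_Na/P_K. GHK: Vm = 61.3·log₁₀[(Kₒ + α·Naₒ)/(Kᵢ + α·Naᵢ)].
10^(Vm/61.3) = 10^(-60.6/61.3) = 0.10266
So 0.10266·(Kᵢ + α·Naᵢ) = Kₒ + α·Naₒ → α = (0.10266·133.0 − 3.19) / (125.0 − 0.10266·17.5)
α = (13.65 − 3.19) / (125.0 − 1.797) = 10.46/123.2 = 0.08494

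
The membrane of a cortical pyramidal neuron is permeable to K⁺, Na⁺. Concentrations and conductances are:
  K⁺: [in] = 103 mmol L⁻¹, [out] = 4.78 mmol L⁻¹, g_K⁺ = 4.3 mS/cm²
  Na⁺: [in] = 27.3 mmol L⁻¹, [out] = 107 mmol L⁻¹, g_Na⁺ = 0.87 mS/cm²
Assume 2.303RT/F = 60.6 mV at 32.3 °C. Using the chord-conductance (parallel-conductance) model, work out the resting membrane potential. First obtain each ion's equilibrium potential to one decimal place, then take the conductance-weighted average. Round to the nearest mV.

-61 mV

E_K⁺ = (60.6/1)·log₁₀(4.78/103) = -80.8 mV
E_Na⁺ = (60.6/1)·log₁₀(107/27.3) = 35.9 mV
Vm = (Σ gᵢEᵢ)/(Σ gᵢ) = (4.3·-80.8 + 0.87·35.9) / (4.3 + 0.87)
= -316.21 / 5.17 = -61.16 mV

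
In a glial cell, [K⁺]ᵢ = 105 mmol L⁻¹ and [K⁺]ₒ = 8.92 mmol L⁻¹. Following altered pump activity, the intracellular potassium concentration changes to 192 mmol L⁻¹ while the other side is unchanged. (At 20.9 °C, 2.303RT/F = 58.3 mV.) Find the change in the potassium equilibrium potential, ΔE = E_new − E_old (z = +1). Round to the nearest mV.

-15 mV

E_old = (58.3/1)·log₁₀(8.92/105) = -62.43 mV
E_new = (58.3/1)·log₁₀(8.92/192) = -77.71 mV
ΔE = -77.71 − (-62.43) = -15.28 mV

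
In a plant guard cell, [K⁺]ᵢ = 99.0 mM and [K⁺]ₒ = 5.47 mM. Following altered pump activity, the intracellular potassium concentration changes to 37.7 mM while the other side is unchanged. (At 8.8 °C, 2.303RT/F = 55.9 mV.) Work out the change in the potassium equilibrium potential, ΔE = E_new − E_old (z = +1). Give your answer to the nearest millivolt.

23 mV

E_old = (55.9/1)·log₁₀(5.47/99.0) = -70.30 mV
E_new = (55.9/1)·log₁₀(5.47/37.7) = -46.86 mV
ΔE = -46.86 − (-70.30) = 23.44 mV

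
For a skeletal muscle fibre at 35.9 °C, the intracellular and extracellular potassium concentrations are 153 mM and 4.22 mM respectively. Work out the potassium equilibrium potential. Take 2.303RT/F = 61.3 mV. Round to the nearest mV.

E = (61.3/z) · log₁₀([K⁺]_out/[K⁺]_in) with z = +1.
= (61.3/1) · log₁₀(4.22/153) = 61.30 · log₁₀(0.02758)
= 61.30 · (-1.5594) = -95.59 mV

-96 mV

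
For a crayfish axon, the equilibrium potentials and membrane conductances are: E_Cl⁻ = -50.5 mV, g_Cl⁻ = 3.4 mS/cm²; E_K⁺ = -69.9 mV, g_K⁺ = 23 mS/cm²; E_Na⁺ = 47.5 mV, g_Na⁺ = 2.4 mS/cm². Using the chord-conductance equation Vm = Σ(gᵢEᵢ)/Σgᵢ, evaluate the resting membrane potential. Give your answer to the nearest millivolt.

-58 mV

Σ gᵢEᵢ = 3.4·(-50.5) + 23·(-69.9) + 2.4·(47.5) = -1665.40
Σ gᵢ = 3.4 + 23 + 2.4 = 28.8
Vm = -1665.40 / 28.8 = -57.83 mV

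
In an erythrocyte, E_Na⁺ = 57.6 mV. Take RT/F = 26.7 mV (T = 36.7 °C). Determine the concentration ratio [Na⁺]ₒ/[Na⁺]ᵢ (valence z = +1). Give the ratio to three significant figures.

ln([out]/[in]) = E·z/(26.7) = 57.6 × 1 / 26.7 = 2.1573
[out]/[in] = e^(2.1573) = 8.648

8.65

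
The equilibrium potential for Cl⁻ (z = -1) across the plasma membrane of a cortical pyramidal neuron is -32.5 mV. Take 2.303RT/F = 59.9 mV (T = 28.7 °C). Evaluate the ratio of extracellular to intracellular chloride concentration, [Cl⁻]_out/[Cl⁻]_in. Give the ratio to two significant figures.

3.5

log₁₀([out]/[in]) = E·z/(59.9) = -32.5 × -1 / 59.9 = 0.5426
[out]/[in] = 10^(0.5426) = 3.488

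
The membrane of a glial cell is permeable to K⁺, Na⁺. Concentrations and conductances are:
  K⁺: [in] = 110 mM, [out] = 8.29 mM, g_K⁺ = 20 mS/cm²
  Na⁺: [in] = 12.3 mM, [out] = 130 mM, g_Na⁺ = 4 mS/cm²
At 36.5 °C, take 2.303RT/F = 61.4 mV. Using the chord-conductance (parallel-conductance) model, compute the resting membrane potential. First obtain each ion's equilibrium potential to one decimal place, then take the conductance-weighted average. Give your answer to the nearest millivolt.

E_K⁺ = (61.4/1)·log₁₀(8.29/110) = -68.9 mV
E_Na⁺ = (61.4/1)·log₁₀(130/12.3) = 62.9 mV
Vm = (Σ gᵢEᵢ)/(Σ gᵢ) = (20·-68.9 + 4·62.9) / (20 + 4)
= -1126.40 / 24 = -46.93 mV

-47 mV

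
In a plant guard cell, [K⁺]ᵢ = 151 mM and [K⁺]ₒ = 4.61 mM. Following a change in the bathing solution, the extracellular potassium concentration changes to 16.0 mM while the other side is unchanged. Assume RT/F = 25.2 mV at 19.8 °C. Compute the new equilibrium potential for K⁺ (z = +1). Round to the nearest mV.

-57 mV

After the shift: [K⁺]_out = 16.0, [K⁺]_in = 151 mM.
E_new = (25.2/1)·ln(16.0/151) = 25.20 · (-2.2447) = -56.57 mV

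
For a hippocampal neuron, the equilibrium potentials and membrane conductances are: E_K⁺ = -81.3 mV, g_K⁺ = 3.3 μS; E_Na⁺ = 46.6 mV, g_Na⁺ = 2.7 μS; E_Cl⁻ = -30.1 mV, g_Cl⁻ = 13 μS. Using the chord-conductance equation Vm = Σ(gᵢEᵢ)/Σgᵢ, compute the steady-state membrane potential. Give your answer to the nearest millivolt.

-28 mV

Σ gᵢEᵢ = 3.3·(-81.3) + 2.7·(46.6) + 13·(-30.1) = -533.77
Σ gᵢ = 3.3 + 2.7 + 13 = 19
Vm = -533.77 / 19 = -28.09 mV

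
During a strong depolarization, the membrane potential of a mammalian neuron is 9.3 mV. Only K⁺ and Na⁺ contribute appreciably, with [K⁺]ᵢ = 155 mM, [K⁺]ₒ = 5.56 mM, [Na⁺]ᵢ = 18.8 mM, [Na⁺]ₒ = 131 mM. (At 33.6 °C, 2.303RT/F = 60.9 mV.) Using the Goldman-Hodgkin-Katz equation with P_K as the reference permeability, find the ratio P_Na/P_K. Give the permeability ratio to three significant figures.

Let α = P_Na/P_K. GHK: Vm = 60.9·log₁₀[(Kₒ + α·Naₒ)/(Kᵢ + α·Naᵢ)].
10^(Vm/60.9) = 10^(9.3/60.9) = 1.4214
So 1.4214·(Kᵢ + α·Naᵢ) = Kₒ + α·Naₒ → α = (1.4214·155.0 − 5.56) / (131.0 − 1.4214·18.8)
α = (220.3 − 5.56) / (131.0 − 26.72) = 214.8/104.3 = 2.059

2.06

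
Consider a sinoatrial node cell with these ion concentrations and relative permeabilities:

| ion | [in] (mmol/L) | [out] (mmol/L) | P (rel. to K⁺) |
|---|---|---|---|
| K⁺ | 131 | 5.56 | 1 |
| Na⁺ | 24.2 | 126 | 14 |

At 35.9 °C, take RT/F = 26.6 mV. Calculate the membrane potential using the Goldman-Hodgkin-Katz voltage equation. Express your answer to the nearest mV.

35 mV

Vm = 26.6 · ln[(Σ P·[cation]ₒ + Σ P·[anion]ᵢ) / (Σ P·[cation]ᵢ + Σ P·[anion]ₒ)]
Numerator = 1×5.56 + 14×126 = 1770
Denominator = 1×131 + 14×24.2 = 469.8
Vm = 26.6 · ln(3.7666) = 26.6 × (1.3262) = 35.28 mV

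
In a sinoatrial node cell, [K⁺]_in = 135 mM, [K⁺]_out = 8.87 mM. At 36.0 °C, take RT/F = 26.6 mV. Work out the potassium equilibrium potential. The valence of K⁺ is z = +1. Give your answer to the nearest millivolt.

E = (26.6/z) · ln([K⁺]_out/[K⁺]_in) with z = +1.
= (26.6/1) · ln(8.87/135) = 26.60 · ln(0.0657)
= 26.60 · (-2.7226) = -72.42 mV

-72 mV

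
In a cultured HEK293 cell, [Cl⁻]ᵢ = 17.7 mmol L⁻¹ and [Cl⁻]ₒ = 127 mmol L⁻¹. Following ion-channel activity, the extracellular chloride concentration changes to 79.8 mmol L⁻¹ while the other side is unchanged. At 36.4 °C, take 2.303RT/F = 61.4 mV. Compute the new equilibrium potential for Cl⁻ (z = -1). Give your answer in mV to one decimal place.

-40.2 mV

After the shift: [Cl⁻]_out = 79.8, [Cl⁻]_in = 17.7 mmol L⁻¹.
E_new = (61.4/-1)·log₁₀(79.8/17.7) = -61.40 · (0.6540) = -40.16 mV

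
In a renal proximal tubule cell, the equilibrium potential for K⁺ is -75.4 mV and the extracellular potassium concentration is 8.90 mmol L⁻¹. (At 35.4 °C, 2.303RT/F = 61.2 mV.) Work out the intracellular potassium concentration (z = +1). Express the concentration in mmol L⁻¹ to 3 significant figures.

152 mmol L⁻¹

Nernst: E = (61.2/1) · log₁₀([out]/[in]), so log₁₀([out]/[in]) = -75.4 × 1 / 61.2 = -1.2320.
[out]/[in] = 10^(-1.2320) = 0.05861.
[in] = 8.90 / 0.05861 = 151.9 mmol L⁻¹.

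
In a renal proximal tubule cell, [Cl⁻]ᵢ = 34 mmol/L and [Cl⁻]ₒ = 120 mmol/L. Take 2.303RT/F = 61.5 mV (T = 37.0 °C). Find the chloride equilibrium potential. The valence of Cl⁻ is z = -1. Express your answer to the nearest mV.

-34 mV

E = (61.5/z) · log₁₀([Cl⁻]_out/[Cl⁻]_in) with z = -1.
For an anion, dividing by z = -1 reverses the sign.
= (61.5/-1) · log₁₀(120/34) = -61.50 · log₁₀(3.529)
= -61.50 · (0.5477) = -33.68 mV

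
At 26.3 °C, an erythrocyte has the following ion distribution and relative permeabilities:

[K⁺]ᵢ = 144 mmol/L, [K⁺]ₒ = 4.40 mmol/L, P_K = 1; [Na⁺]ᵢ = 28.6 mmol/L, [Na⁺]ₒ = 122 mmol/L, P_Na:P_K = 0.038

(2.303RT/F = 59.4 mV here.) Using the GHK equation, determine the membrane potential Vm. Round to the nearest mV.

-72 mV

Vm = 59.4 · log₁₀[(Σ P·[cation]ₒ + Σ P·[anion]ᵢ) / (Σ P·[cation]ᵢ + Σ P·[anion]ₒ)]
Numerator = 1×4.40 + 0.038×122 = 9.036
Denominator = 1×144 + 0.038×28.6 = 145.1
Vm = 59.4 · log₁₀(0.06228) = 59.4 × (-1.2057) = -71.62 mV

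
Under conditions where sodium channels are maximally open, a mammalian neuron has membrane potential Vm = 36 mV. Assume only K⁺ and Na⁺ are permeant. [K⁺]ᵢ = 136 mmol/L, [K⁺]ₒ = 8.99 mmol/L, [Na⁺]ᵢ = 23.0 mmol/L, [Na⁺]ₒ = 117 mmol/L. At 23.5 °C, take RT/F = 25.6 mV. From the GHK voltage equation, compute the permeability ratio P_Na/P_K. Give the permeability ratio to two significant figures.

24

Let α = P_Na/P_K. GHK: Vm = 25.6·ln[(Kₒ + α·Naₒ)/(Kᵢ + α·Naᵢ)].
e^(Vm/25.6) = e^(36.0/25.6) = 4.0806
So 4.0806·(Kᵢ + α·Naᵢ) = Kₒ + α·Naₒ → α = (4.0806·136.0 − 8.99) / (117.0 − 4.0806·23.0)
α = (555 − 8.99) / (117.0 − 93.85) = 546/23.15 = 23.59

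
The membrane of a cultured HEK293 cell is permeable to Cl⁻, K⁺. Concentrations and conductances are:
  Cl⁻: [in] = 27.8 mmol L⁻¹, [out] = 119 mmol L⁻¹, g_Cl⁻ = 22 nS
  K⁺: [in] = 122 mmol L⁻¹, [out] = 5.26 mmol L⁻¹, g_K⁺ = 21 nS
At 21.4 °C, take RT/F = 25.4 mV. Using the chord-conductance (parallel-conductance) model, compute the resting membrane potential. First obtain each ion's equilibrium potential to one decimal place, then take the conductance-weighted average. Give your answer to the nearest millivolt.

-58 mV

E_Cl⁻ = (25.4/-1)·ln(119/27.8) = -36.9 mV
E_K⁺ = (25.4/1)·ln(5.26/122) = -79.9 mV
Vm = (Σ gᵢEᵢ)/(Σ gᵢ) = (22·-36.9 + 21·-79.9) / (22 + 21)
= -2489.70 / 43 = -57.90 mV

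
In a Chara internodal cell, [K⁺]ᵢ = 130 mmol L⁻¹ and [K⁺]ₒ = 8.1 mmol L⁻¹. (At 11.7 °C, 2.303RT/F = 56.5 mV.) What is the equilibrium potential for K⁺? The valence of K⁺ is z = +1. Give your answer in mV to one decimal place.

-68.1 mV

E = (56.5/z) · log₁₀([K⁺]_out/[K⁺]_in) with z = +1.
= (56.5/1) · log₁₀(8.1/130) = 56.50 · log₁₀(0.06231)
= 56.50 · (-1.2055) = -68.11 mV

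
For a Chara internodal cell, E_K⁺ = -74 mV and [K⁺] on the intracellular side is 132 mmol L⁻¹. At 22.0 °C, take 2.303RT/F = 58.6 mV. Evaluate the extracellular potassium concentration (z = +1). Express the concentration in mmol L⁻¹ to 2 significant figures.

Nernst: E = (58.6/1) · log₁₀([out]/[in]), so log₁₀([out]/[in]) = -74.0 × 1 / 58.6 = -1.2628.
[out]/[in] = 10^(-1.2628) = 0.0546.
[out] = 0.0546 × 132 = 7.207 mmol L⁻¹.

7.2 mmol L⁻¹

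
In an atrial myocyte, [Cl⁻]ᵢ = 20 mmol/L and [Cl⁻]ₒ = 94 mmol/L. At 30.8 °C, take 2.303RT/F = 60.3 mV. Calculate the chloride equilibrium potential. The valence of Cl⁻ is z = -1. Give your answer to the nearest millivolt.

-41 mV

E = (60.3/z) · log₁₀([Cl⁻]_out/[Cl⁻]_in) with z = -1.
For an anion, dividing by z = -1 reverses the sign.
= (60.3/-1) · log₁₀(94/20) = -60.30 · log₁₀(4.7)
= -60.30 · (0.6721) = -40.53 mV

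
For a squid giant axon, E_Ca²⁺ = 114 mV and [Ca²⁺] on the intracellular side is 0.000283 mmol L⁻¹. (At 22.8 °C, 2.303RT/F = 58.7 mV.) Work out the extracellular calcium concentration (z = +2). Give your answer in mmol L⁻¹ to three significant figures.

2.17 mmol L⁻¹

Nernst: E = (58.7/2) · log₁₀([out]/[in]), so log₁₀([out]/[in]) = 114.0 × 2 / 58.7 = 3.8842.
[out]/[in] = 10^(3.8842) = 7659.
[out] = 7659 × 0.000283 = 2.167 mmol L⁻¹.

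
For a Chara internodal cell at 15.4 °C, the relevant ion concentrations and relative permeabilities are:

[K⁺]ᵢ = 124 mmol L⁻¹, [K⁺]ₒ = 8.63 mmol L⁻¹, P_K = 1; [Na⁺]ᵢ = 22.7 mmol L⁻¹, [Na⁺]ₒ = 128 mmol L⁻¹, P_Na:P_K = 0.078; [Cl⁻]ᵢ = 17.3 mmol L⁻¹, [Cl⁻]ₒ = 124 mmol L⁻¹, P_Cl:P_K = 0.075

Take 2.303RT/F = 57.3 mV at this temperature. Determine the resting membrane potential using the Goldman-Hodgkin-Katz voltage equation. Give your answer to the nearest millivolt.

Vm = 57.3 · log₁₀[(Σ P·[cation]ₒ + Σ P·[anion]ᵢ) / (Σ P·[cation]ᵢ + Σ P·[anion]ₒ)]
Numerator = 1×8.63 + 0.078×128 + 0.075×17.3 = 19.91
Denominator = 1×124 + 0.078×22.7 + 0.075×124 = 135.1
Vm = 57.3 · log₁₀(0.14742) = 57.3 × (-0.8315) = -47.64 mV

-48 mV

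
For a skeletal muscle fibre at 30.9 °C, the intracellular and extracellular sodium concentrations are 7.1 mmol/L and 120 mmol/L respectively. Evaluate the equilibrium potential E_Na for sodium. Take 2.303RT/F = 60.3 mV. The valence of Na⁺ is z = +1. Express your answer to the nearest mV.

E = (60.3/z) · log₁₀([Na⁺]_out/[Na⁺]_in) with z = +1.
= (60.3/1) · log₁₀(120/7.1) = 60.30 · log₁₀(16.9)
= 60.30 · (1.2279) = 74.04 mV

74 mV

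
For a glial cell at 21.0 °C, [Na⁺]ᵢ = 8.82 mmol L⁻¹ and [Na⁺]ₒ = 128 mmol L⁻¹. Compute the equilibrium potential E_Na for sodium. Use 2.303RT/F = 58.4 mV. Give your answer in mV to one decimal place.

67.8 mV

E = (58.4/z) · log₁₀([Na⁺]_out/[Na⁺]_in) with z = +1.
= (58.4/1) · log₁₀(128/8.82) = 58.40 · log₁₀(14.51)
= 58.40 · (1.1617) = 67.85 mV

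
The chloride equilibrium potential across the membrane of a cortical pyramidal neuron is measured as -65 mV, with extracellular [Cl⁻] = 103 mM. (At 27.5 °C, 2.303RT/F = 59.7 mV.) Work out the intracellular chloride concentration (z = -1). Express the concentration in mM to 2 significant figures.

Nernst: E = (59.7/-1) · log₁₀([out]/[in]), so log₁₀([out]/[in]) = -65.0 × -1 / 59.7 = 1.0888.
[out]/[in] = 10^(1.0888) = 12.27.
[in] = 103 / 12.27 = 8.396 mM.

8.4 mM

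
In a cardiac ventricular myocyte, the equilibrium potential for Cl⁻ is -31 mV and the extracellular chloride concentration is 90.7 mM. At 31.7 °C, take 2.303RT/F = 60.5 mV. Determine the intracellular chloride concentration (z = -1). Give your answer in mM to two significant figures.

28 mM

Nernst: E = (60.5/-1) · log₁₀([out]/[in]), so log₁₀([out]/[in]) = -31.0 × -1 / 60.5 = 0.5124.
[out]/[in] = 10^(0.5124) = 3.254.
[in] = 90.7 / 3.254 = 27.87 mM.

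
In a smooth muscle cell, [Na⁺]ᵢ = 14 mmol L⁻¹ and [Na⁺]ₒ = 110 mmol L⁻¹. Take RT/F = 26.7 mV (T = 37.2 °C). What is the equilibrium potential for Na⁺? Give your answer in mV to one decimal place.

E = (26.7/z) · ln([Na⁺]_out/[Na⁺]_in) with z = +1.
= (26.7/1) · ln(110/14) = 26.70 · ln(7.857)
= 26.70 · (2.0614) = 55.04 mV

55.0 mV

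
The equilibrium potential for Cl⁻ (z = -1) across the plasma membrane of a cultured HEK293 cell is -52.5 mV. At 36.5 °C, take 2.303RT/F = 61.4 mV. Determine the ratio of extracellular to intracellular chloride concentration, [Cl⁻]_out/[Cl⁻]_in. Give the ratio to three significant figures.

log₁₀([out]/[in]) = E·z/(61.4) = -52.5 × -1 / 61.4 = 0.8550
[out]/[in] = 10^(0.8550) = 7.162

7.16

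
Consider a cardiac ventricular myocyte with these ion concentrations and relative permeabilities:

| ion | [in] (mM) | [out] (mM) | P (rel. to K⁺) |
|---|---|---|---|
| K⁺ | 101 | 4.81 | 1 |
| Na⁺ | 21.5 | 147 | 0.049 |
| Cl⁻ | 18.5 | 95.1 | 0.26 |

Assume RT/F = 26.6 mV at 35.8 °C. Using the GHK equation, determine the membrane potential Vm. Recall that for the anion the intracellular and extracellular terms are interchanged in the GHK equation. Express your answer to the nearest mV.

-54 mV

Vm = 26.6 · ln[(Σ P·[cation]ₒ + Σ P·[anion]ᵢ) / (Σ P·[cation]ᵢ + Σ P·[anion]ₒ)]
Numerator = 1×4.81 + 0.049×147 + 0.26×18.5 = 16.82
Denominator = 1×101 + 0.049×21.5 + 0.26×95.1 = 126.8
Vm = 26.6 · ln(0.13269) = 26.6 × (-2.0197) = -53.72 mV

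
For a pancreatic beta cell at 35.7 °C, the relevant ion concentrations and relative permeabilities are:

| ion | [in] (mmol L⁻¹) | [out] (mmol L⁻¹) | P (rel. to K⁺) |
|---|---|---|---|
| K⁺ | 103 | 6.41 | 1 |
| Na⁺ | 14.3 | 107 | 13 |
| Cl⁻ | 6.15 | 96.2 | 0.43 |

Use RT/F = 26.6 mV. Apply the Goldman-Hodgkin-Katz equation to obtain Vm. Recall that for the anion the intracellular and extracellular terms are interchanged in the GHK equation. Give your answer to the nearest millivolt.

Vm = 26.6 · ln[(Σ P·[cation]ₒ + Σ P·[anion]ᵢ) / (Σ P·[cation]ᵢ + Σ P·[anion]ₒ)]
Numerator = 1×6.41 + 13×107 + 0.43×6.15 = 1400
Denominator = 1×103 + 13×14.3 + 0.43×96.2 = 330.3
Vm = 26.6 · ln(4.2392) = 26.6 × (1.4444) = 38.42 mV

38 mV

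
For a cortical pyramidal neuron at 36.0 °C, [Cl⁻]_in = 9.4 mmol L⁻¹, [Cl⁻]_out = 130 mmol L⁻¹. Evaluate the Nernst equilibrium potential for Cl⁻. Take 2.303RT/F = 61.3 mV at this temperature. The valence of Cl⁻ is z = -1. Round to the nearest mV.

E = (61.3/z) · log₁₀([Cl⁻]_out/[Cl⁻]_in) with z = -1.
For an anion, dividing by z = -1 reverses the sign.
= (61.3/-1) · log₁₀(130/9.4) = -61.30 · log₁₀(13.83)
= -61.30 · (1.1408) = -69.93 mV

-70 mV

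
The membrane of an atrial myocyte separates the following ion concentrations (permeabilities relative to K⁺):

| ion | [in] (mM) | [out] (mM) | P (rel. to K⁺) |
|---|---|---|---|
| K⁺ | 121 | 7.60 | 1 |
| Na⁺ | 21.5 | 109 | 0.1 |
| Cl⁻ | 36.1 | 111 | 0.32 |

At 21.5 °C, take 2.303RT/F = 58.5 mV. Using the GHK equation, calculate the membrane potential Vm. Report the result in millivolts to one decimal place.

Vm = 58.5 · log₁₀[(Σ P·[cation]ₒ + Σ P·[anion]ᵢ) / (Σ P·[cation]ᵢ + Σ P·[anion]ₒ)]
Numerator = 1×7.60 + 0.1×109 + 0.32×36.1 = 30.05
Denominator = 1×121 + 0.1×21.5 + 0.32×111 = 158.7
Vm = 58.5 · log₁₀(0.1894) = 58.5 × (-0.7226) = -42.27 mV

-42.3 mV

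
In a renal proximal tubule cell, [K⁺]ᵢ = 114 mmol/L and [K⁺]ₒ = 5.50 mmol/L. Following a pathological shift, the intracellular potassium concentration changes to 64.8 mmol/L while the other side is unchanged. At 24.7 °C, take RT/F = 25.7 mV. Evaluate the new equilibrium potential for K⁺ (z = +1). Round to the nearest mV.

-63 mV

After the shift: [K⁺]_out = 5.50, [K⁺]_in = 64.8 mmol/L.
E_new = (25.7/1)·ln(5.50/64.8) = 25.70 · (-2.4666) = -63.39 mV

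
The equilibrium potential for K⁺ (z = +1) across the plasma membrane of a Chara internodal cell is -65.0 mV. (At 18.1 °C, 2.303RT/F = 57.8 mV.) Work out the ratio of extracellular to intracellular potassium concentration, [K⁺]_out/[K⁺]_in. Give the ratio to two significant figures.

0.075

log₁₀([out]/[in]) = E·z/(57.8) = -65.0 × 1 / 57.8 = -1.1246
[out]/[in] = 10^(-1.1246) = 0.07506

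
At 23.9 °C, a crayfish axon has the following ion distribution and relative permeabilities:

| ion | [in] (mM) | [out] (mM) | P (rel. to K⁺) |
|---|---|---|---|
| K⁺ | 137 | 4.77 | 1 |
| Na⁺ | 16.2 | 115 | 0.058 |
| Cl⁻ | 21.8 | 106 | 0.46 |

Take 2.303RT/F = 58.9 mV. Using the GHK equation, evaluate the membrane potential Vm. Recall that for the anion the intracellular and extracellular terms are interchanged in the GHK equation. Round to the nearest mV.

-55 mV

Vm = 58.9 · log₁₀[(Σ P·[cation]ₒ + Σ P·[anion]ᵢ) / (Σ P·[cation]ᵢ + Σ P·[anion]ₒ)]
Numerator = 1×4.77 + 0.058×115 + 0.46×21.8 = 21.47
Denominator = 1×137 + 0.058×16.2 + 0.46×106 = 186.7
Vm = 58.9 · log₁₀(0.11499) = 58.9 × (-0.9394) = -55.33 mV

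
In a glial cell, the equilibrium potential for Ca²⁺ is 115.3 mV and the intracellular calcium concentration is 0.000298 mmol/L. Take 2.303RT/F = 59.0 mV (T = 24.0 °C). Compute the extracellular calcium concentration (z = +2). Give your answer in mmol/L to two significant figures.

Nernst: E = (59.0/2) · log₁₀([out]/[in]), so log₁₀([out]/[in]) = 115.3 × 2 / 59.0 = 3.9085.
[out]/[in] = 10^(3.9085) = 8100.
[out] = 8100 × 0.000298 = 2.414 mmol/L.

2.4 mmol/L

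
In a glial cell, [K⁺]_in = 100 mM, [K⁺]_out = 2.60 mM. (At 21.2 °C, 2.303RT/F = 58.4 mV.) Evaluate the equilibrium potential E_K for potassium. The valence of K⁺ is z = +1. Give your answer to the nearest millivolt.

-93 mV

E = (58.4/z) · log₁₀([K⁺]_out/[K⁺]_in) with z = +1.
= (58.4/1) · log₁₀(2.60/100) = 58.40 · log₁₀(0.026)
= 58.40 · (-1.5850) = -92.57 mV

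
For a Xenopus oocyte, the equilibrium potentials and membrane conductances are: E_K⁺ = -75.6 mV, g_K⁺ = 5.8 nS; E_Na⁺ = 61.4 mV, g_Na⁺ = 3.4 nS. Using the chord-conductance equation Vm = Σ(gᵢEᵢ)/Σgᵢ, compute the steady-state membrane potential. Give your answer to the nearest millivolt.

Σ gᵢEᵢ = 5.8·(-75.6) + 3.4·(61.4) = -229.72
Σ gᵢ = 5.8 + 3.4 = 9.2
Vm = -229.72 / 9.2 = -24.97 mV

-25 mV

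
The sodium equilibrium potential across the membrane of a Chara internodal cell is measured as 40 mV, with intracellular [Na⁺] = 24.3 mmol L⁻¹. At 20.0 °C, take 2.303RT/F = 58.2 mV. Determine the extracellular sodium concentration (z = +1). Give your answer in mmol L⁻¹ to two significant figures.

Nernst: E = (58.2/1) · log₁₀([out]/[in]), so log₁₀([out]/[in]) = 40.0 × 1 / 58.2 = 0.6873.
[out]/[in] = 10^(0.6873) = 4.867.
[out] = 4.867 × 24.3 = 118.3 mmol L⁻¹.

120 mmol L⁻¹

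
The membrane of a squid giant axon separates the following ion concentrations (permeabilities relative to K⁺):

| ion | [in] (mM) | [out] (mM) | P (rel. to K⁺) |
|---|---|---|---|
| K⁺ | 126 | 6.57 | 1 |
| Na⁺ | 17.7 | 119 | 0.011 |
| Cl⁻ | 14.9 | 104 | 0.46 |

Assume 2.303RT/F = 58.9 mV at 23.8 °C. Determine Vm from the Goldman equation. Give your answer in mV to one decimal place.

Vm = 58.9 · log₁₀[(Σ P·[cation]ₒ + Σ P·[anion]ᵢ) / (Σ P·[cation]ᵢ + Σ P·[anion]ₒ)]
Numerator = 1×6.57 + 0.011×119 + 0.46×14.9 = 14.73
Denominator = 1×126 + 0.011×17.7 + 0.46×104 = 174
Vm = 58.9 · log₁₀(0.084656) = 58.9 × (-1.0723) = -63.16 mV

-63.2 mV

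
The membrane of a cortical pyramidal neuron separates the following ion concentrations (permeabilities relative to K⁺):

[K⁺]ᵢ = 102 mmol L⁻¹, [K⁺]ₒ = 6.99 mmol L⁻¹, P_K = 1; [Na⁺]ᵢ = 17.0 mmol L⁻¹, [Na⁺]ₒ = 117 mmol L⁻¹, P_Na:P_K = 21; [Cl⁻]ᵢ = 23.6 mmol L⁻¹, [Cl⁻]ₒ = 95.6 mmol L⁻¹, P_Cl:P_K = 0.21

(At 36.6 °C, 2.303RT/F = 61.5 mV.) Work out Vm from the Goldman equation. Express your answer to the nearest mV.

Vm = 61.5 · log₁₀[(Σ P·[cation]ₒ + Σ P·[anion]ᵢ) / (Σ P·[cation]ᵢ + Σ P·[anion]ₒ)]
Numerator = 1×6.99 + 21×117 + 0.21×23.6 = 2469
Denominator = 1×102 + 21×17.0 + 0.21×95.6 = 479.1
Vm = 61.5 · log₁₀(5.1536) = 61.5 × (0.7121) = 43.79 mV

44 mV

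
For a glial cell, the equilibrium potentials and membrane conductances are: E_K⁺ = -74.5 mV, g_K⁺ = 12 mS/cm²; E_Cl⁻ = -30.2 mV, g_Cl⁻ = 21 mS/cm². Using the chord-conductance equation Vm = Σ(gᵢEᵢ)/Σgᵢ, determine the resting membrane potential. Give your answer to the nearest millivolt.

-46 mV

Σ gᵢEᵢ = 12·(-74.5) + 21·(-30.2) = -1528.20
Σ gᵢ = 12 + 21 = 33
Vm = -1528.20 / 33 = -46.31 mV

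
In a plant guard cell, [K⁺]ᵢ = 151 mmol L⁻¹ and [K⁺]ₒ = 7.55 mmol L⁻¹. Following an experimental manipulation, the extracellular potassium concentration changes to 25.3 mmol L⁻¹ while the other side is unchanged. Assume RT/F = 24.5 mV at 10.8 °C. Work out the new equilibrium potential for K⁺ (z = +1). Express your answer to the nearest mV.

-44 mV

After the shift: [K⁺]_out = 25.3, [K⁺]_in = 151 mmol L⁻¹.
E_new = (24.5/1)·ln(25.3/151) = 24.50 · (-1.7865) = -43.77 mV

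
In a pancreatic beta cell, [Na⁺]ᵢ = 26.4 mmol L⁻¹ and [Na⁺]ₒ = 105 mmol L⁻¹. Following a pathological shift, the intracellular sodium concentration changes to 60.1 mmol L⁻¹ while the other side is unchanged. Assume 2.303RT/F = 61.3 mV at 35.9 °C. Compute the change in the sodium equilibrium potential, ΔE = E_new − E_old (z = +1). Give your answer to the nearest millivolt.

-22 mV

E_old = (61.3/1)·log₁₀(105/26.4) = 36.75 mV
E_new = (61.3/1)·log₁₀(105/60.1) = 14.85 mV
ΔE = 14.85 − (36.75) = -21.90 mV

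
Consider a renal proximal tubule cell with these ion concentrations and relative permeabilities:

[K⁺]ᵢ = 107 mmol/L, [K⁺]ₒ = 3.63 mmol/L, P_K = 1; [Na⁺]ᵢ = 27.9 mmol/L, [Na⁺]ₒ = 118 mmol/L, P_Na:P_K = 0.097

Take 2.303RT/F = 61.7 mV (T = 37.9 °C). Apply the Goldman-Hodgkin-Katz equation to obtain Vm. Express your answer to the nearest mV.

Vm = 61.7 · log₁₀[(Σ P·[cation]ₒ + Σ P·[anion]ᵢ) / (Σ P·[cation]ᵢ + Σ P·[anion]ₒ)]
Numerator = 1×3.63 + 0.097×118 = 15.08
Denominator = 1×107 + 0.097×27.9 = 109.7
Vm = 61.7 · log₁₀(0.13742) = 61.7 × (-0.8619) = -53.18 mV

-53 mV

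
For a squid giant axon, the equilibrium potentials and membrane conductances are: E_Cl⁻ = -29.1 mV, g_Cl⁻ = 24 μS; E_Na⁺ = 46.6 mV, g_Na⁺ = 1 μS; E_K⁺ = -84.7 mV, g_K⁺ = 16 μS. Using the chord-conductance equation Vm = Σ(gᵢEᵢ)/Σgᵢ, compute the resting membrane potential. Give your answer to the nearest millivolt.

Σ gᵢEᵢ = 24·(-29.1) + 1·(46.6) + 16·(-84.7) = -2007.00
Σ gᵢ = 24 + 1 + 16 = 41
Vm = -2007.00 / 41 = -48.95 mV

-49 mV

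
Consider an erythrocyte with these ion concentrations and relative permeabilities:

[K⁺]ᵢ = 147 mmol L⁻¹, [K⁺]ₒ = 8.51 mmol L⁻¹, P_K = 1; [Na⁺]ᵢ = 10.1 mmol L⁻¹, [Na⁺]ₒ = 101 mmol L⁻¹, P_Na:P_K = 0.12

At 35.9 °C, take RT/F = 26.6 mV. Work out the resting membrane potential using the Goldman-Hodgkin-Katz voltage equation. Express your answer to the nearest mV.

Vm = 26.6 · ln[(Σ P·[cation]ₒ + Σ P·[anion]ᵢ) / (Σ P·[cation]ᵢ + Σ P·[anion]ₒ)]
Numerator = 1×8.51 + 0.12×101 = 20.63
Denominator = 1×147 + 0.12×10.1 = 148.2
Vm = 26.6 · ln(0.13919) = 26.6 × (-1.9719) = -52.45 mV

-52 mV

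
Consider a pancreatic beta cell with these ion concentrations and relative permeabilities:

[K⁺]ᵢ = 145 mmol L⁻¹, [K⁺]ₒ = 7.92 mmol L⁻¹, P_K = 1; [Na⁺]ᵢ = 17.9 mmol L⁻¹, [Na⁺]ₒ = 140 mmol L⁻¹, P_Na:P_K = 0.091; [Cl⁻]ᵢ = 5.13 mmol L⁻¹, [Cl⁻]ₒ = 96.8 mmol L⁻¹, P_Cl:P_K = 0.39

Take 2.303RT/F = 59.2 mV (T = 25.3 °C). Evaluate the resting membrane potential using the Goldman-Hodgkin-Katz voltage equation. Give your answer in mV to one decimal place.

-53.9 mV

Vm = 59.2 · log₁₀[(Σ P·[cation]ₒ + Σ P·[anion]ᵢ) / (Σ P·[cation]ᵢ + Σ P·[anion]ₒ)]
Numerator = 1×7.92 + 0.091×140 + 0.39×5.13 = 22.66
Denominator = 1×145 + 0.091×17.9 + 0.39×96.8 = 184.4
Vm = 59.2 · log₁₀(0.1229) = 59.2 × (-0.9104) = -53.90 mV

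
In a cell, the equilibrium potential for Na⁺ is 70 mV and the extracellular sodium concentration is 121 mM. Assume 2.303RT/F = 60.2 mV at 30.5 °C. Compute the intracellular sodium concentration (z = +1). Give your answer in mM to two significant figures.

8.3 mM

Nernst: E = (60.2/1) · log₁₀([out]/[in]), so log₁₀([out]/[in]) = 70.0 × 1 / 60.2 = 1.1628.
[out]/[in] = 10^(1.1628) = 14.55.
[in] = 121 / 14.55 = 8.318 mM.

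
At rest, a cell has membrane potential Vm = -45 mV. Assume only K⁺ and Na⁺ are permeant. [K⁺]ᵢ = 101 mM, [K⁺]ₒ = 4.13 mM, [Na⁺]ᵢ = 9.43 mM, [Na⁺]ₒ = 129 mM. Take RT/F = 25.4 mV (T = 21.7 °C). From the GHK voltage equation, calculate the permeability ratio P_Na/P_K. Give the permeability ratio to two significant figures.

0.10

Let α = P_Na/P_K. GHK: Vm = 25.4·ln[(Kₒ + α·Naₒ)/(Kᵢ + α·Naᵢ)].
e^(Vm/25.4) = e^(-45.0/25.4) = 0.17005
So 0.17005·(Kᵢ + α·Naᵢ) = Kₒ + α·Naₒ → α = (0.17005·101.0 − 4.13) / (129.0 − 0.17005·9.43)
α = (17.18 − 4.13) / (129.0 − 1.604) = 13.05/127.4 = 0.1024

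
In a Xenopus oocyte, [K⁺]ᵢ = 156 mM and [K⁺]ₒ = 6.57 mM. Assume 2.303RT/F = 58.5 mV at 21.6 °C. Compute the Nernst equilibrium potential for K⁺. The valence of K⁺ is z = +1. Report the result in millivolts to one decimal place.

-80.5 mV

E = (58.5/z) · log₁₀([K⁺]_out/[K⁺]_in) with z = +1.
= (58.5/1) · log₁₀(6.57/156) = 58.50 · log₁₀(0.04212)
= 58.50 · (-1.3756) = -80.47 mV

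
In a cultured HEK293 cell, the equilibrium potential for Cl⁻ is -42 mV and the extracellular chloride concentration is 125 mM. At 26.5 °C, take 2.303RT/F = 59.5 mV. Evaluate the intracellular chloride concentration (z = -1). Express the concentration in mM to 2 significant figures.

25 mM

Nernst: E = (59.5/-1) · log₁₀([out]/[in]), so log₁₀([out]/[in]) = -42.0 × -1 / 59.5 = 0.7059.
[out]/[in] = 10^(0.7059) = 5.08.
[in] = 125 / 5.08 = 24.61 mM.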